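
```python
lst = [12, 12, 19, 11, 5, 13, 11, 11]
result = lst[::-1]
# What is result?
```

lst has length 8. The slice lst[::-1] selects indices [7, 6, 5, 4, 3, 2, 1, 0] (7->11, 6->11, 5->13, 4->5, 3->11, 2->19, 1->12, 0->12), giving [11, 11, 13, 5, 11, 19, 12, 12].

[11, 11, 13, 5, 11, 19, 12, 12]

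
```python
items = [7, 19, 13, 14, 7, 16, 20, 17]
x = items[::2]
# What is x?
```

items has length 8. The slice items[::2] selects indices [0, 2, 4, 6] (0->7, 2->13, 4->7, 6->20), giving [7, 13, 7, 20].

[7, 13, 7, 20]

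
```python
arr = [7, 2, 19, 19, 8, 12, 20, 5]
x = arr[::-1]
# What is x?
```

arr has length 8. The slice arr[::-1] selects indices [7, 6, 5, 4, 3, 2, 1, 0] (7->5, 6->20, 5->12, 4->8, 3->19, 2->19, 1->2, 0->7), giving [5, 20, 12, 8, 19, 19, 2, 7].

[5, 20, 12, 8, 19, 19, 2, 7]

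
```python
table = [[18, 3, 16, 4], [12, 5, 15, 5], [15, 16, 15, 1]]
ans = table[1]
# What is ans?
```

table has 3 rows. Row 1 is [12, 5, 15, 5].

[12, 5, 15, 5]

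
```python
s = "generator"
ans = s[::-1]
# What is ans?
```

s has length 9. The slice s[::-1] selects indices [8, 7, 6, 5, 4, 3, 2, 1, 0] (8->'r', 7->'o', 6->'t', 5->'a', 4->'r', 3->'e', 2->'n', 1->'e', 0->'g'), giving 'rotareneg'.

'rotareneg'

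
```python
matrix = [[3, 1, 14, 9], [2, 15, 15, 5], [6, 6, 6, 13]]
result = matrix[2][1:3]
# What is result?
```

matrix[2] = [6, 6, 6, 13]. matrix[2] has length 4. The slice matrix[2][1:3] selects indices [1, 2] (1->6, 2->6), giving [6, 6].

[6, 6]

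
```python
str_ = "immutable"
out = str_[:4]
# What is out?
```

str_ has length 9. The slice str_[:4] selects indices [0, 1, 2, 3] (0->'i', 1->'m', 2->'m', 3->'u'), giving 'immu'.

'immu'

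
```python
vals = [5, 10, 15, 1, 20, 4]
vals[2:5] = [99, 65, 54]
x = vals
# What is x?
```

vals starts as [5, 10, 15, 1, 20, 4] (length 6). The slice vals[2:5] covers indices [2, 3, 4] with values [15, 1, 20]. Replacing that slice with [99, 65, 54] (same length) produces [5, 10, 99, 65, 54, 4].

[5, 10, 99, 65, 54, 4]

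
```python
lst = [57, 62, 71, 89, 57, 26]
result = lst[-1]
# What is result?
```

lst has length 6. Negative index -1 maps to positive index 6 + (-1) = 5. lst[5] = 26.

26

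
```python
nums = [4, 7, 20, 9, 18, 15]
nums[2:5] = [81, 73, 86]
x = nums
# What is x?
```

nums starts as [4, 7, 20, 9, 18, 15] (length 6). The slice nums[2:5] covers indices [2, 3, 4] with values [20, 9, 18]. Replacing that slice with [81, 73, 86] (same length) produces [4, 7, 81, 73, 86, 15].

[4, 7, 81, 73, 86, 15]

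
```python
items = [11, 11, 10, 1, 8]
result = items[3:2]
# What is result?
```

items has length 5. The slice items[3:2] resolves to an empty index range, so the result is [].

[]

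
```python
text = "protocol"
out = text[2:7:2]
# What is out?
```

text has length 8. The slice text[2:7:2] selects indices [2, 4, 6] (2->'o', 4->'o', 6->'o'), giving 'ooo'.

'ooo'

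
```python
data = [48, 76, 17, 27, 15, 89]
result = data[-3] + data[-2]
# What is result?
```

data has length 6. Negative index -3 maps to positive index 6 + (-3) = 3. data[3] = 27.
data has length 6. Negative index -2 maps to positive index 6 + (-2) = 4. data[4] = 15.
Sum: 27 + 15 = 42.

42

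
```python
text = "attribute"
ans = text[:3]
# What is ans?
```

text has length 9. The slice text[:3] selects indices [0, 1, 2] (0->'a', 1->'t', 2->'t'), giving 'att'.

'att'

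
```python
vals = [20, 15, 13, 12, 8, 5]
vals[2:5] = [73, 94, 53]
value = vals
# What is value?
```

vals starts as [20, 15, 13, 12, 8, 5] (length 6). The slice vals[2:5] covers indices [2, 3, 4] with values [13, 12, 8]. Replacing that slice with [73, 94, 53] (same length) produces [20, 15, 73, 94, 53, 5].

[20, 15, 73, 94, 53, 5]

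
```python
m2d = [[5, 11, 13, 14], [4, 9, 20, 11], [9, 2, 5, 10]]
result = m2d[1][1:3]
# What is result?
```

m2d[1] = [4, 9, 20, 11]. m2d[1] has length 4. The slice m2d[1][1:3] selects indices [1, 2] (1->9, 2->20), giving [9, 20].

[9, 20]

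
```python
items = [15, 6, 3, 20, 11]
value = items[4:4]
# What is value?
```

items has length 5. The slice items[4:4] resolves to an empty index range, so the result is [].

[]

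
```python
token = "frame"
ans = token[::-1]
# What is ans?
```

token has length 5. The slice token[::-1] selects indices [4, 3, 2, 1, 0] (4->'e', 3->'m', 2->'a', 1->'r', 0->'f'), giving 'emarf'.

'emarf'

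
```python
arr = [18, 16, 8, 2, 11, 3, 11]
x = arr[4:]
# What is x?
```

arr has length 7. The slice arr[4:] selects indices [4, 5, 6] (4->11, 5->3, 6->11), giving [11, 3, 11].

[11, 3, 11]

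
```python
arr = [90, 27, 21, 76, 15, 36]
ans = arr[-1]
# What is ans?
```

arr has length 6. Negative index -1 maps to positive index 6 + (-1) = 5. arr[5] = 36.

36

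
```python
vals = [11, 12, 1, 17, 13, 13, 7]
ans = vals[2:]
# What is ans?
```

vals has length 7. The slice vals[2:] selects indices [2, 3, 4, 5, 6] (2->1, 3->17, 4->13, 5->13, 6->7), giving [1, 17, 13, 13, 7].

[1, 17, 13, 13, 7]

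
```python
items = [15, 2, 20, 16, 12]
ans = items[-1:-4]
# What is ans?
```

items has length 5. The slice items[-1:-4] resolves to an empty index range, so the result is [].

[]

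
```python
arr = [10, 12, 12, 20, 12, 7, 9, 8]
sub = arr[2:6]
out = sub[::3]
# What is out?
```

arr has length 8. The slice arr[2:6] selects indices [2, 3, 4, 5] (2->12, 3->20, 4->12, 5->7), giving [12, 20, 12, 7]. So sub = [12, 20, 12, 7]. sub has length 4. The slice sub[::3] selects indices [0, 3] (0->12, 3->7), giving [12, 7].

[12, 7]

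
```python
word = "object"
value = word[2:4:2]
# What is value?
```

word has length 6. The slice word[2:4:2] selects indices [2] (2->'j'), giving 'j'.

'j'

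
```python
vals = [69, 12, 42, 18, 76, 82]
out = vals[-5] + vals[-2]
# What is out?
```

vals has length 6. Negative index -5 maps to positive index 6 + (-5) = 1. vals[1] = 12.
vals has length 6. Negative index -2 maps to positive index 6 + (-2) = 4. vals[4] = 76.
Sum: 12 + 76 = 88.

88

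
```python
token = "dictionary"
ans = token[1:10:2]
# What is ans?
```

token has length 10. The slice token[1:10:2] selects indices [1, 3, 5, 7, 9] (1->'i', 3->'t', 5->'o', 7->'a', 9->'y'), giving 'itoay'.

'itoay'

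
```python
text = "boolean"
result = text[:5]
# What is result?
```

text has length 7. The slice text[:5] selects indices [0, 1, 2, 3, 4] (0->'b', 1->'o', 2->'o', 3->'l', 4->'e'), giving 'boole'.

'boole'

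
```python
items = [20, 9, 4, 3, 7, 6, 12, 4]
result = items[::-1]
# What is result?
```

items has length 8. The slice items[::-1] selects indices [7, 6, 5, 4, 3, 2, 1, 0] (7->4, 6->12, 5->6, 4->7, 3->3, 2->4, 1->9, 0->20), giving [4, 12, 6, 7, 3, 4, 9, 20].

[4, 12, 6, 7, 3, 4, 9, 20]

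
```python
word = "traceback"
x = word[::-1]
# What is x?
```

word has length 9. The slice word[::-1] selects indices [8, 7, 6, 5, 4, 3, 2, 1, 0] (8->'k', 7->'c', 6->'a', 5->'b', 4->'e', 3->'c', 2->'a', 1->'r', 0->'t'), giving 'kcabecart'.

'kcabecart'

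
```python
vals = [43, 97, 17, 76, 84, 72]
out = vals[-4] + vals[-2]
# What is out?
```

vals has length 6. Negative index -4 maps to positive index 6 + (-4) = 2. vals[2] = 17.
vals has length 6. Negative index -2 maps to positive index 6 + (-2) = 4. vals[4] = 84.
Sum: 17 + 84 = 101.

101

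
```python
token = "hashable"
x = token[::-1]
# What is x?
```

token has length 8. The slice token[::-1] selects indices [7, 6, 5, 4, 3, 2, 1, 0] (7->'e', 6->'l', 5->'b', 4->'a', 3->'h', 2->'s', 1->'a', 0->'h'), giving 'elbahsah'.

'elbahsah'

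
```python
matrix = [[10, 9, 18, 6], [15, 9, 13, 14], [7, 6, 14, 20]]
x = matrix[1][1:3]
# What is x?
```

matrix[1] = [15, 9, 13, 14]. matrix[1] has length 4. The slice matrix[1][1:3] selects indices [1, 2] (1->9, 2->13), giving [9, 13].

[9, 13]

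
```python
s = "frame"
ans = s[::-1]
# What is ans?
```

s has length 5. The slice s[::-1] selects indices [4, 3, 2, 1, 0] (4->'e', 3->'m', 2->'a', 1->'r', 0->'f'), giving 'emarf'.

'emarf'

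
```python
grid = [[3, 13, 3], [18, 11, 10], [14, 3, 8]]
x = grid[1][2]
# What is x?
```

grid[1] = [18, 11, 10]. Taking column 2 of that row yields 10.

10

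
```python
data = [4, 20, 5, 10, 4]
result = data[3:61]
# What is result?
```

data has length 5. The slice data[3:61] selects indices [3, 4] (3->10, 4->4), giving [10, 4].

[10, 4]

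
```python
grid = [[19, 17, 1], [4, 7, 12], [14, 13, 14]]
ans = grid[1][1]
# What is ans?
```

grid[1] = [4, 7, 12]. Taking column 1 of that row yields 7.

7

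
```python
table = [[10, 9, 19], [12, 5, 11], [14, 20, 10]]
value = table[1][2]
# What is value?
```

table[1] = [12, 5, 11]. Taking column 2 of that row yields 11.

11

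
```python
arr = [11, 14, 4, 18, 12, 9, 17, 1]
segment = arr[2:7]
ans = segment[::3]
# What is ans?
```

arr has length 8. The slice arr[2:7] selects indices [2, 3, 4, 5, 6] (2->4, 3->18, 4->12, 5->9, 6->17), giving [4, 18, 12, 9, 17]. So segment = [4, 18, 12, 9, 17]. segment has length 5. The slice segment[::3] selects indices [0, 3] (0->4, 3->9), giving [4, 9].

[4, 9]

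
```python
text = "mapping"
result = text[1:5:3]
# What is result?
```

text has length 7. The slice text[1:5:3] selects indices [1, 4] (1->'a', 4->'i'), giving 'ai'.

'ai'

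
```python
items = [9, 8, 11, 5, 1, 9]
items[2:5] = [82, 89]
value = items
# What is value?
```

items starts as [9, 8, 11, 5, 1, 9] (length 6). The slice items[2:5] covers indices [2, 3, 4] with values [11, 5, 1]. Replacing that slice with [82, 89] (different length) produces [9, 8, 82, 89, 9].

[9, 8, 82, 89, 9]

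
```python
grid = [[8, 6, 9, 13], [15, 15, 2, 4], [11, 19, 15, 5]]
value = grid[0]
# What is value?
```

grid has 3 rows. Row 0 is [8, 6, 9, 13].

[8, 6, 9, 13]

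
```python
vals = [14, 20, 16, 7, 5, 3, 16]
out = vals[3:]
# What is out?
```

vals has length 7. The slice vals[3:] selects indices [3, 4, 5, 6] (3->7, 4->5, 5->3, 6->16), giving [7, 5, 3, 16].

[7, 5, 3, 16]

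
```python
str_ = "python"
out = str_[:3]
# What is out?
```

str_ has length 6. The slice str_[:3] selects indices [0, 1, 2] (0->'p', 1->'y', 2->'t'), giving 'pyt'.

'pyt'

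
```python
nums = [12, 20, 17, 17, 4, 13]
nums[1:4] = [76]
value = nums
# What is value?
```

nums starts as [12, 20, 17, 17, 4, 13] (length 6). The slice nums[1:4] covers indices [1, 2, 3] with values [20, 17, 17]. Replacing that slice with [76] (different length) produces [12, 76, 4, 13].

[12, 76, 4, 13]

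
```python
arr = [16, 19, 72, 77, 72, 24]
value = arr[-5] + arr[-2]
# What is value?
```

arr has length 6. Negative index -5 maps to positive index 6 + (-5) = 1. arr[1] = 19.
arr has length 6. Negative index -2 maps to positive index 6 + (-2) = 4. arr[4] = 72.
Sum: 19 + 72 = 91.

91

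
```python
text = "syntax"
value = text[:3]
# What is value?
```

text has length 6. The slice text[:3] selects indices [0, 1, 2] (0->'s', 1->'y', 2->'n'), giving 'syn'.

'syn'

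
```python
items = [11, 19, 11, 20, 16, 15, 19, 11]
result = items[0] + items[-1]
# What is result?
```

items has length 8. items[0] = 11.
items has length 8. Negative index -1 maps to positive index 8 + (-1) = 7. items[7] = 11.
Sum: 11 + 11 = 22.

22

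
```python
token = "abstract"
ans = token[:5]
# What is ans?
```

token has length 8. The slice token[:5] selects indices [0, 1, 2, 3, 4] (0->'a', 1->'b', 2->'s', 3->'t', 4->'r'), giving 'abstr'.

'abstr'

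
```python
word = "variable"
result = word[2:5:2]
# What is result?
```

word has length 8. The slice word[2:5:2] selects indices [2, 4] (2->'r', 4->'a'), giving 'ra'.

'ra'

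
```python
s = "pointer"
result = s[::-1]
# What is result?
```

s has length 7. The slice s[::-1] selects indices [6, 5, 4, 3, 2, 1, 0] (6->'r', 5->'e', 4->'t', 3->'n', 2->'i', 1->'o', 0->'p'), giving 'retniop'.

'retniop'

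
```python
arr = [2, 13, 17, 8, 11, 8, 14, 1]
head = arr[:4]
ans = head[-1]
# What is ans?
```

arr has length 8. The slice arr[:4] selects indices [0, 1, 2, 3] (0->2, 1->13, 2->17, 3->8), giving [2, 13, 17, 8]. So head = [2, 13, 17, 8]. Then head[-1] = 8.

8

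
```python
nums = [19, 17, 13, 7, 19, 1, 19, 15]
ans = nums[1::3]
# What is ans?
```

nums has length 8. The slice nums[1::3] selects indices [1, 4, 7] (1->17, 4->19, 7->15), giving [17, 19, 15].

[17, 19, 15]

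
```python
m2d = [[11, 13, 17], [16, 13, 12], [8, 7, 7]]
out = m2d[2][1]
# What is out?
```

m2d[2] = [8, 7, 7]. Taking column 1 of that row yields 7.

7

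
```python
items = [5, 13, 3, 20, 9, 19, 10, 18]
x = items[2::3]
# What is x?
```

items has length 8. The slice items[2::3] selects indices [2, 5] (2->3, 5->19), giving [3, 19].

[3, 19]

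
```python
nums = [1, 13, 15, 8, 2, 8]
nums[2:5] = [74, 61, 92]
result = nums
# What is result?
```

nums starts as [1, 13, 15, 8, 2, 8] (length 6). The slice nums[2:5] covers indices [2, 3, 4] with values [15, 8, 2]. Replacing that slice with [74, 61, 92] (same length) produces [1, 13, 74, 61, 92, 8].

[1, 13, 74, 61, 92, 8]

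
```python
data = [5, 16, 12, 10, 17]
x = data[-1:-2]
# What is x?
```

data has length 5. The slice data[-1:-2] resolves to an empty index range, so the result is [].

[]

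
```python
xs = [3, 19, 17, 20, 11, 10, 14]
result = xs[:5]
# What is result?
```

xs has length 7. The slice xs[:5] selects indices [0, 1, 2, 3, 4] (0->3, 1->19, 2->17, 3->20, 4->11), giving [3, 19, 17, 20, 11].

[3, 19, 17, 20, 11]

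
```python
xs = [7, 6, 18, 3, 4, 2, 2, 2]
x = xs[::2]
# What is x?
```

xs has length 8. The slice xs[::2] selects indices [0, 2, 4, 6] (0->7, 2->18, 4->4, 6->2), giving [7, 18, 4, 2].

[7, 18, 4, 2]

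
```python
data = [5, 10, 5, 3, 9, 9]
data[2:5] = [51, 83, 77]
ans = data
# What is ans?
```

data starts as [5, 10, 5, 3, 9, 9] (length 6). The slice data[2:5] covers indices [2, 3, 4] with values [5, 3, 9]. Replacing that slice with [51, 83, 77] (same length) produces [5, 10, 51, 83, 77, 9].

[5, 10, 51, 83, 77, 9]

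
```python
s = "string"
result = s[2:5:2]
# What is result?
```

s has length 6. The slice s[2:5:2] selects indices [2, 4] (2->'r', 4->'n'), giving 'rn'.

'rn'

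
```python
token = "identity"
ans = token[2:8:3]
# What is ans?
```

token has length 8. The slice token[2:8:3] selects indices [2, 5] (2->'e', 5->'i'), giving 'ei'.

'ei'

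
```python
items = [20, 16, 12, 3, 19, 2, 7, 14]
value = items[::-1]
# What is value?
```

items has length 8. The slice items[::-1] selects indices [7, 6, 5, 4, 3, 2, 1, 0] (7->14, 6->7, 5->2, 4->19, 3->3, 2->12, 1->16, 0->20), giving [14, 7, 2, 19, 3, 12, 16, 20].

[14, 7, 2, 19, 3, 12, 16, 20]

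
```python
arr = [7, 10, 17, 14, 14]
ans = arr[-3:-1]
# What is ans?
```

arr has length 5. The slice arr[-3:-1] selects indices [2, 3] (2->17, 3->14), giving [17, 14].

[17, 14]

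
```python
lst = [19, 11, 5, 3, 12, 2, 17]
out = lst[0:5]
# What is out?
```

lst has length 7. The slice lst[0:5] selects indices [0, 1, 2, 3, 4] (0->19, 1->11, 2->5, 3->3, 4->12), giving [19, 11, 5, 3, 12].

[19, 11, 5, 3, 12]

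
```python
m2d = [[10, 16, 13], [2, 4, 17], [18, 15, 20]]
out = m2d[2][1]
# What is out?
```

m2d[2] = [18, 15, 20]. Taking column 1 of that row yields 15.

15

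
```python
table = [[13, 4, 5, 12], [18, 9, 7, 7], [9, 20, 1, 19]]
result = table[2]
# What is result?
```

table has 3 rows. Row 2 is [9, 20, 1, 19].

[9, 20, 1, 19]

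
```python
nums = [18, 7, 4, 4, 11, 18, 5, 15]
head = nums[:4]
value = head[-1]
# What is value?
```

nums has length 8. The slice nums[:4] selects indices [0, 1, 2, 3] (0->18, 1->7, 2->4, 3->4), giving [18, 7, 4, 4]. So head = [18, 7, 4, 4]. Then head[-1] = 4.

4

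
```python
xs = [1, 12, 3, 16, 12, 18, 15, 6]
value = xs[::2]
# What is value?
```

xs has length 8. The slice xs[::2] selects indices [0, 2, 4, 6] (0->1, 2->3, 4->12, 6->15), giving [1, 3, 12, 15].

[1, 3, 12, 15]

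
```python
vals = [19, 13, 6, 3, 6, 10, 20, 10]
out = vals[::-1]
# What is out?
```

vals has length 8. The slice vals[::-1] selects indices [7, 6, 5, 4, 3, 2, 1, 0] (7->10, 6->20, 5->10, 4->6, 3->3, 2->6, 1->13, 0->19), giving [10, 20, 10, 6, 3, 6, 13, 19].

[10, 20, 10, 6, 3, 6, 13, 19]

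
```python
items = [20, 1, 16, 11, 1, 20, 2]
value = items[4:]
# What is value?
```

items has length 7. The slice items[4:] selects indices [4, 5, 6] (4->1, 5->20, 6->2), giving [1, 20, 2].

[1, 20, 2]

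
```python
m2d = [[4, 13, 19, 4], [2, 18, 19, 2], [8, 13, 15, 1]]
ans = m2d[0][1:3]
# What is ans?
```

m2d[0] = [4, 13, 19, 4]. m2d[0] has length 4. The slice m2d[0][1:3] selects indices [1, 2] (1->13, 2->19), giving [13, 19].

[13, 19]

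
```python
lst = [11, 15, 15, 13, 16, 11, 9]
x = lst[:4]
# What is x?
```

lst has length 7. The slice lst[:4] selects indices [0, 1, 2, 3] (0->11, 1->15, 2->15, 3->13), giving [11, 15, 15, 13].

[11, 15, 15, 13]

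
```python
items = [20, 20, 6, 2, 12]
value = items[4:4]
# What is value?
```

items has length 5. The slice items[4:4] resolves to an empty index range, so the result is [].

[]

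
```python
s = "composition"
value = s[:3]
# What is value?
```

s has length 11. The slice s[:3] selects indices [0, 1, 2] (0->'c', 1->'o', 2->'m'), giving 'com'.

'com'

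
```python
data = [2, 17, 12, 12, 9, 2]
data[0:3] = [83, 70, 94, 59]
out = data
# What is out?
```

data starts as [2, 17, 12, 12, 9, 2] (length 6). The slice data[0:3] covers indices [0, 1, 2] with values [2, 17, 12]. Replacing that slice with [83, 70, 94, 59] (different length) produces [83, 70, 94, 59, 12, 9, 2].

[83, 70, 94, 59, 12, 9, 2]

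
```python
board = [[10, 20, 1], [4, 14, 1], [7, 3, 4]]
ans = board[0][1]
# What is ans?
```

board[0] = [10, 20, 1]. Taking column 1 of that row yields 20.

20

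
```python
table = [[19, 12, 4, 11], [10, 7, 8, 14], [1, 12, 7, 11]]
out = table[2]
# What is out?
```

table has 3 rows. Row 2 is [1, 12, 7, 11].

[1, 12, 7, 11]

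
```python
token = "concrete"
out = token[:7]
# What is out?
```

token has length 8. The slice token[:7] selects indices [0, 1, 2, 3, 4, 5, 6] (0->'c', 1->'o', 2->'n', 3->'c', 4->'r', 5->'e', 6->'t'), giving 'concret'.

'concret'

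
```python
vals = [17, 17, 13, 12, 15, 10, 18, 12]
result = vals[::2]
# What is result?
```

vals has length 8. The slice vals[::2] selects indices [0, 2, 4, 6] (0->17, 2->13, 4->15, 6->18), giving [17, 13, 15, 18].

[17, 13, 15, 18]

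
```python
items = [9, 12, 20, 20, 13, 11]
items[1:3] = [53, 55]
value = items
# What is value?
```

items starts as [9, 12, 20, 20, 13, 11] (length 6). The slice items[1:3] covers indices [1, 2] with values [12, 20]. Replacing that slice with [53, 55] (same length) produces [9, 53, 55, 20, 13, 11].

[9, 53, 55, 20, 13, 11]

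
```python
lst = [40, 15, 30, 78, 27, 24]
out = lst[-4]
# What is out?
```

lst has length 6. Negative index -4 maps to positive index 6 + (-4) = 2. lst[2] = 30.

30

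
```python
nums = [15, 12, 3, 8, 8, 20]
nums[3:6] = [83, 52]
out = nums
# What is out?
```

nums starts as [15, 12, 3, 8, 8, 20] (length 6). The slice nums[3:6] covers indices [3, 4, 5] with values [8, 8, 20]. Replacing that slice with [83, 52] (different length) produces [15, 12, 3, 83, 52].

[15, 12, 3, 83, 52]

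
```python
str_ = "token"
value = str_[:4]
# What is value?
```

str_ has length 5. The slice str_[:4] selects indices [0, 1, 2, 3] (0->'t', 1->'o', 2->'k', 3->'e'), giving 'toke'.

'toke'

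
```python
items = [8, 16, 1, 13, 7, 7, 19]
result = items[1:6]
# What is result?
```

items has length 7. The slice items[1:6] selects indices [1, 2, 3, 4, 5] (1->16, 2->1, 3->13, 4->7, 5->7), giving [16, 1, 13, 7, 7].

[16, 1, 13, 7, 7]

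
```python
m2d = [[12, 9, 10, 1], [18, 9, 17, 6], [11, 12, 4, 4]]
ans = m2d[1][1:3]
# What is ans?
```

m2d[1] = [18, 9, 17, 6]. m2d[1] has length 4. The slice m2d[1][1:3] selects indices [1, 2] (1->9, 2->17), giving [9, 17].

[9, 17]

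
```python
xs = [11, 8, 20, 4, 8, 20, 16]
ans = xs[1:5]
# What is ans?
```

xs has length 7. The slice xs[1:5] selects indices [1, 2, 3, 4] (1->8, 2->20, 3->4, 4->8), giving [8, 20, 4, 8].

[8, 20, 4, 8]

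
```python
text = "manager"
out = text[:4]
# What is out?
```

text has length 7. The slice text[:4] selects indices [0, 1, 2, 3] (0->'m', 1->'a', 2->'n', 3->'a'), giving 'mana'.

'mana'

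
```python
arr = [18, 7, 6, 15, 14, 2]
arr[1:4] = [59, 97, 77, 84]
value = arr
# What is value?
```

arr starts as [18, 7, 6, 15, 14, 2] (length 6). The slice arr[1:4] covers indices [1, 2, 3] with values [7, 6, 15]. Replacing that slice with [59, 97, 77, 84] (different length) produces [18, 59, 97, 77, 84, 14, 2].

[18, 59, 97, 77, 84, 14, 2]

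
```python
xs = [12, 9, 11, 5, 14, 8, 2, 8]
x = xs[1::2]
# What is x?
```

xs has length 8. The slice xs[1::2] selects indices [1, 3, 5, 7] (1->9, 3->5, 5->8, 7->8), giving [9, 5, 8, 8].

[9, 5, 8, 8]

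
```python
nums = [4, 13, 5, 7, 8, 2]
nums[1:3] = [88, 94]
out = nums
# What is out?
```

nums starts as [4, 13, 5, 7, 8, 2] (length 6). The slice nums[1:3] covers indices [1, 2] with values [13, 5]. Replacing that slice with [88, 94] (same length) produces [4, 88, 94, 7, 8, 2].

[4, 88, 94, 7, 8, 2]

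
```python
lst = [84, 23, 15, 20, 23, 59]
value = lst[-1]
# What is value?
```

lst has length 6. Negative index -1 maps to positive index 6 + (-1) = 5. lst[5] = 59.

59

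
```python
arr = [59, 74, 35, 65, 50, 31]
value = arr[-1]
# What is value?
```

arr has length 6. Negative index -1 maps to positive index 6 + (-1) = 5. arr[5] = 31.

31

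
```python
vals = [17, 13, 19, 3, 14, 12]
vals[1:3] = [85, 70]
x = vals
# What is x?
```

vals starts as [17, 13, 19, 3, 14, 12] (length 6). The slice vals[1:3] covers indices [1, 2] with values [13, 19]. Replacing that slice with [85, 70] (same length) produces [17, 85, 70, 3, 14, 12].

[17, 85, 70, 3, 14, 12]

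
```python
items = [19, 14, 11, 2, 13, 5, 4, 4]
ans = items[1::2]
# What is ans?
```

items has length 8. The slice items[1::2] selects indices [1, 3, 5, 7] (1->14, 3->2, 5->5, 7->4), giving [14, 2, 5, 4].

[14, 2, 5, 4]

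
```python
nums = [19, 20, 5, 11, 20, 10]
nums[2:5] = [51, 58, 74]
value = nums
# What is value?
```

nums starts as [19, 20, 5, 11, 20, 10] (length 6). The slice nums[2:5] covers indices [2, 3, 4] with values [5, 11, 20]. Replacing that slice with [51, 58, 74] (same length) produces [19, 20, 51, 58, 74, 10].

[19, 20, 51, 58, 74, 10]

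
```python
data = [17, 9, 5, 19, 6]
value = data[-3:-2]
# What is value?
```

data has length 5. The slice data[-3:-2] selects indices [2] (2->5), giving [5].

[5]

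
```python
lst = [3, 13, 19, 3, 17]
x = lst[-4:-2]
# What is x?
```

lst has length 5. The slice lst[-4:-2] selects indices [1, 2] (1->13, 2->19), giving [13, 19].

[13, 19]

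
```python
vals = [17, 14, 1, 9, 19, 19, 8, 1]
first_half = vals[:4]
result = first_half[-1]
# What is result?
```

vals has length 8. The slice vals[:4] selects indices [0, 1, 2, 3] (0->17, 1->14, 2->1, 3->9), giving [17, 14, 1, 9]. So first_half = [17, 14, 1, 9]. Then first_half[-1] = 9.

9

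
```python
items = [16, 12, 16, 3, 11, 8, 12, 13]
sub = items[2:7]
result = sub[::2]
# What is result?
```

items has length 8. The slice items[2:7] selects indices [2, 3, 4, 5, 6] (2->16, 3->3, 4->11, 5->8, 6->12), giving [16, 3, 11, 8, 12]. So sub = [16, 3, 11, 8, 12]. sub has length 5. The slice sub[::2] selects indices [0, 2, 4] (0->16, 2->11, 4->12), giving [16, 11, 12].

[16, 11, 12]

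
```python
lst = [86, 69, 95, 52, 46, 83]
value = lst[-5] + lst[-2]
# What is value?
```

lst has length 6. Negative index -5 maps to positive index 6 + (-5) = 1. lst[1] = 69.
lst has length 6. Negative index -2 maps to positive index 6 + (-2) = 4. lst[4] = 46.
Sum: 69 + 46 = 115.

115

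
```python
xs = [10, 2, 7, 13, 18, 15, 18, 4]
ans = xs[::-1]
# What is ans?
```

xs has length 8. The slice xs[::-1] selects indices [7, 6, 5, 4, 3, 2, 1, 0] (7->4, 6->18, 5->15, 4->18, 3->13, 2->7, 1->2, 0->10), giving [4, 18, 15, 18, 13, 7, 2, 10].

[4, 18, 15, 18, 13, 7, 2, 10]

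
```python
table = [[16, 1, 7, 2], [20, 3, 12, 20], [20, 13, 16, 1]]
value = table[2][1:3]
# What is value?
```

table[2] = [20, 13, 16, 1]. table[2] has length 4. The slice table[2][1:3] selects indices [1, 2] (1->13, 2->16), giving [13, 16].

[13, 16]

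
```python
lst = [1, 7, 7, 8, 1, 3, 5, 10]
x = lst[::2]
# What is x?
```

lst has length 8. The slice lst[::2] selects indices [0, 2, 4, 6] (0->1, 2->7, 4->1, 6->5), giving [1, 7, 1, 5].

[1, 7, 1, 5]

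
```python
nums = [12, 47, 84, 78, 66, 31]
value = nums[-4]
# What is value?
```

nums has length 6. Negative index -4 maps to positive index 6 + (-4) = 2. nums[2] = 84.

84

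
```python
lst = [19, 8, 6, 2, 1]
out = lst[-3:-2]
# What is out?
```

lst has length 5. The slice lst[-3:-2] selects indices [2] (2->6), giving [6].

[6]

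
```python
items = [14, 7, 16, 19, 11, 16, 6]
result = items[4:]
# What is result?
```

items has length 7. The slice items[4:] selects indices [4, 5, 6] (4->11, 5->16, 6->6), giving [11, 16, 6].

[11, 16, 6]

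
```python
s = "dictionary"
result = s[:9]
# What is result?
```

s has length 10. The slice s[:9] selects indices [0, 1, 2, 3, 4, 5, 6, 7, 8] (0->'d', 1->'i', 2->'c', 3->'t', 4->'i', 5->'o', 6->'n', 7->'a', 8->'r'), giving 'dictionar'.

'dictionar'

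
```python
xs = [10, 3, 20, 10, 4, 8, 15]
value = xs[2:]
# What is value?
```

xs has length 7. The slice xs[2:] selects indices [2, 3, 4, 5, 6] (2->20, 3->10, 4->4, 5->8, 6->15), giving [20, 10, 4, 8, 15].

[20, 10, 4, 8, 15]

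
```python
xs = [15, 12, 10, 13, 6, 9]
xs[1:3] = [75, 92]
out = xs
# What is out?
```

xs starts as [15, 12, 10, 13, 6, 9] (length 6). The slice xs[1:3] covers indices [1, 2] with values [12, 10]. Replacing that slice with [75, 92] (same length) produces [15, 75, 92, 13, 6, 9].

[15, 75, 92, 13, 6, 9]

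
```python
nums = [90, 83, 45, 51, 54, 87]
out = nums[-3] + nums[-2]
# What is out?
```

nums has length 6. Negative index -3 maps to positive index 6 + (-3) = 3. nums[3] = 51.
nums has length 6. Negative index -2 maps to positive index 6 + (-2) = 4. nums[4] = 54.
Sum: 51 + 54 = 105.

105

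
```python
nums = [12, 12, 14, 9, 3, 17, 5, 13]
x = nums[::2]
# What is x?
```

nums has length 8. The slice nums[::2] selects indices [0, 2, 4, 6] (0->12, 2->14, 4->3, 6->5), giving [12, 14, 3, 5].

[12, 14, 3, 5]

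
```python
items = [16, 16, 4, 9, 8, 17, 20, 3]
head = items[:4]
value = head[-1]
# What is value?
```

items has length 8. The slice items[:4] selects indices [0, 1, 2, 3] (0->16, 1->16, 2->4, 3->9), giving [16, 16, 4, 9]. So head = [16, 16, 4, 9]. Then head[-1] = 9.

9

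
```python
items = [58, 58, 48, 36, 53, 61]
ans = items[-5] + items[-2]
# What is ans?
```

items has length 6. Negative index -5 maps to positive index 6 + (-5) = 1. items[1] = 58.
items has length 6. Negative index -2 maps to positive index 6 + (-2) = 4. items[4] = 53.
Sum: 58 + 53 = 111.

111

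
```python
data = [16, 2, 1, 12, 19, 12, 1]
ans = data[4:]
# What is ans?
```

data has length 7. The slice data[4:] selects indices [4, 5, 6] (4->19, 5->12, 6->1), giving [19, 12, 1].

[19, 12, 1]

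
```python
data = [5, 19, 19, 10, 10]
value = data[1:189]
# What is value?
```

data has length 5. The slice data[1:189] selects indices [1, 2, 3, 4] (1->19, 2->19, 3->10, 4->10), giving [19, 19, 10, 10].

[19, 19, 10, 10]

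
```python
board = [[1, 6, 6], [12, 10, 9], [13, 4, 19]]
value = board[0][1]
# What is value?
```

board[0] = [1, 6, 6]. Taking column 1 of that row yields 6.

6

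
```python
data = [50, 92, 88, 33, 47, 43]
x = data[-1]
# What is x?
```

data has length 6. Negative index -1 maps to positive index 6 + (-1) = 5. data[5] = 43.

43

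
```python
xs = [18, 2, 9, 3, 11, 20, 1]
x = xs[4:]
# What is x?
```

xs has length 7. The slice xs[4:] selects indices [4, 5, 6] (4->11, 5->20, 6->1), giving [11, 20, 1].

[11, 20, 1]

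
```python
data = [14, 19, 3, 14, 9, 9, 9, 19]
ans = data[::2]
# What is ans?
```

data has length 8. The slice data[::2] selects indices [0, 2, 4, 6] (0->14, 2->3, 4->9, 6->9), giving [14, 3, 9, 9].

[14, 3, 9, 9]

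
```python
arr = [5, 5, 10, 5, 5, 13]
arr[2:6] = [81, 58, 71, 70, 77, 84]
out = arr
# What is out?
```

arr starts as [5, 5, 10, 5, 5, 13] (length 6). The slice arr[2:6] covers indices [2, 3, 4, 5] with values [10, 5, 5, 13]. Replacing that slice with [81, 58, 71, 70, 77, 84] (different length) produces [5, 5, 81, 58, 71, 70, 77, 84].

[5, 5, 81, 58, 71, 70, 77, 84]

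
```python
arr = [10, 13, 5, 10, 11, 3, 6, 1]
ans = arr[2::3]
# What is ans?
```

arr has length 8. The slice arr[2::3] selects indices [2, 5] (2->5, 5->3), giving [5, 3].

[5, 3]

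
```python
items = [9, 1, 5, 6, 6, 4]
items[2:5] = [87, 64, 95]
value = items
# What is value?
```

items starts as [9, 1, 5, 6, 6, 4] (length 6). The slice items[2:5] covers indices [2, 3, 4] with values [5, 6, 6]. Replacing that slice with [87, 64, 95] (same length) produces [9, 1, 87, 64, 95, 4].

[9, 1, 87, 64, 95, 4]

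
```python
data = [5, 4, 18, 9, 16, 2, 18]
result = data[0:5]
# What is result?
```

data has length 7. The slice data[0:5] selects indices [0, 1, 2, 3, 4] (0->5, 1->4, 2->18, 3->9, 4->16), giving [5, 4, 18, 9, 16].

[5, 4, 18, 9, 16]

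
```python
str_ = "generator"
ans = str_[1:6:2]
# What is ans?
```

str_ has length 9. The slice str_[1:6:2] selects indices [1, 3, 5] (1->'e', 3->'e', 5->'a'), giving 'eea'.

'eea'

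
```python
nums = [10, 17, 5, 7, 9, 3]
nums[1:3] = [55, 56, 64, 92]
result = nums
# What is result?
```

nums starts as [10, 17, 5, 7, 9, 3] (length 6). The slice nums[1:3] covers indices [1, 2] with values [17, 5]. Replacing that slice with [55, 56, 64, 92] (different length) produces [10, 55, 56, 64, 92, 7, 9, 3].

[10, 55, 56, 64, 92, 7, 9, 3]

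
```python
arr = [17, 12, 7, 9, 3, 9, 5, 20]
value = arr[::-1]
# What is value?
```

arr has length 8. The slice arr[::-1] selects indices [7, 6, 5, 4, 3, 2, 1, 0] (7->20, 6->5, 5->9, 4->3, 3->9, 2->7, 1->12, 0->17), giving [20, 5, 9, 3, 9, 7, 12, 17].

[20, 5, 9, 3, 9, 7, 12, 17]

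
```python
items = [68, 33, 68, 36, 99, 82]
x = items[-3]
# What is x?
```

items has length 6. Negative index -3 maps to positive index 6 + (-3) = 3. items[3] = 36.

36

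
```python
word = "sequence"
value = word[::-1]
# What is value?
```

word has length 8. The slice word[::-1] selects indices [7, 6, 5, 4, 3, 2, 1, 0] (7->'e', 6->'c', 5->'n', 4->'e', 3->'u', 2->'q', 1->'e', 0->'s'), giving 'ecneuqes'.

'ecneuqes'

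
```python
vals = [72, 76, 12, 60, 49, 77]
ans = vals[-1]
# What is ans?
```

vals has length 6. Negative index -1 maps to positive index 6 + (-1) = 5. vals[5] = 77.

77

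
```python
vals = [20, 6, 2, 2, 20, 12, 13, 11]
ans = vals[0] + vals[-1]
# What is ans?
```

vals has length 8. vals[0] = 20.
vals has length 8. Negative index -1 maps to positive index 8 + (-1) = 7. vals[7] = 11.
Sum: 20 + 11 = 31.

31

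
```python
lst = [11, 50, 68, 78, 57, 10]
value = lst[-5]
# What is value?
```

lst has length 6. Negative index -5 maps to positive index 6 + (-5) = 1. lst[1] = 50.

50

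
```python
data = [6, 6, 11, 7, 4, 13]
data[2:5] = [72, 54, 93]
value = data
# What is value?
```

data starts as [6, 6, 11, 7, 4, 13] (length 6). The slice data[2:5] covers indices [2, 3, 4] with values [11, 7, 4]. Replacing that slice with [72, 54, 93] (same length) produces [6, 6, 72, 54, 93, 13].

[6, 6, 72, 54, 93, 13]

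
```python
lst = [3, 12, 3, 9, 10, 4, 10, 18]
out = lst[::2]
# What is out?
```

lst has length 8. The slice lst[::2] selects indices [0, 2, 4, 6] (0->3, 2->3, 4->10, 6->10), giving [3, 3, 10, 10].

[3, 3, 10, 10]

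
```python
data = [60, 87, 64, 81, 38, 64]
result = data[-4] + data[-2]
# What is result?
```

data has length 6. Negative index -4 maps to positive index 6 + (-4) = 2. data[2] = 64.
data has length 6. Negative index -2 maps to positive index 6 + (-2) = 4. data[4] = 38.
Sum: 64 + 38 = 102.

102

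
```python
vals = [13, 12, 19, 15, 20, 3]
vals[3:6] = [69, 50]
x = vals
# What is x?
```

vals starts as [13, 12, 19, 15, 20, 3] (length 6). The slice vals[3:6] covers indices [3, 4, 5] with values [15, 20, 3]. Replacing that slice with [69, 50] (different length) produces [13, 12, 19, 69, 50].

[13, 12, 19, 69, 50]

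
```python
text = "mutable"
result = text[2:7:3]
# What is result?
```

text has length 7. The slice text[2:7:3] selects indices [2, 5] (2->'t', 5->'l'), giving 'tl'.

'tl'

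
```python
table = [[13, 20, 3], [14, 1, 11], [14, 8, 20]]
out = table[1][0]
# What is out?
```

table[1] = [14, 1, 11]. Taking column 0 of that row yields 14.

14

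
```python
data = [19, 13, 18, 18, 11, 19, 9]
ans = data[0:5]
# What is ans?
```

data has length 7. The slice data[0:5] selects indices [0, 1, 2, 3, 4] (0->19, 1->13, 2->18, 3->18, 4->11), giving [19, 13, 18, 18, 11].

[19, 13, 18, 18, 11]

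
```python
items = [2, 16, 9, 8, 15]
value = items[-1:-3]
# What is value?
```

items has length 5. The slice items[-1:-3] resolves to an empty index range, so the result is [].

[]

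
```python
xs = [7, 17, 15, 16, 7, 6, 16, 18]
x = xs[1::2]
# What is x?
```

xs has length 8. The slice xs[1::2] selects indices [1, 3, 5, 7] (1->17, 3->16, 5->6, 7->18), giving [17, 16, 6, 18].

[17, 16, 6, 18]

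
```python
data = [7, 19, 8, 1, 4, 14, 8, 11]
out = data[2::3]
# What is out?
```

data has length 8. The slice data[2::3] selects indices [2, 5] (2->8, 5->14), giving [8, 14].

[8, 14]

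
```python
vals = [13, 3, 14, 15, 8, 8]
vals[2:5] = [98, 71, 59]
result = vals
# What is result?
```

vals starts as [13, 3, 14, 15, 8, 8] (length 6). The slice vals[2:5] covers indices [2, 3, 4] with values [14, 15, 8]. Replacing that slice with [98, 71, 59] (same length) produces [13, 3, 98, 71, 59, 8].

[13, 3, 98, 71, 59, 8]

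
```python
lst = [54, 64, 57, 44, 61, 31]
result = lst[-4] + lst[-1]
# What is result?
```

lst has length 6. Negative index -4 maps to positive index 6 + (-4) = 2. lst[2] = 57.
lst has length 6. Negative index -1 maps to positive index 6 + (-1) = 5. lst[5] = 31.
Sum: 57 + 31 = 88.

88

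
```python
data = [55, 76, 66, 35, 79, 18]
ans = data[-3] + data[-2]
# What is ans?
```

data has length 6. Negative index -3 maps to positive index 6 + (-3) = 3. data[3] = 35.
data has length 6. Negative index -2 maps to positive index 6 + (-2) = 4. data[4] = 79.
Sum: 35 + 79 = 114.

114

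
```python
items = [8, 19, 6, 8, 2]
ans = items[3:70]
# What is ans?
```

items has length 5. The slice items[3:70] selects indices [3, 4] (3->8, 4->2), giving [8, 2].

[8, 2]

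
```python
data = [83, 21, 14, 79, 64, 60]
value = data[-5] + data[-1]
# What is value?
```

data has length 6. Negative index -5 maps to positive index 6 + (-5) = 1. data[1] = 21.
data has length 6. Negative index -1 maps to positive index 6 + (-1) = 5. data[5] = 60.
Sum: 21 + 60 = 81.

81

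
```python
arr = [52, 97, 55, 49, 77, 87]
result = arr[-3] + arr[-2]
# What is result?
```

arr has length 6. Negative index -3 maps to positive index 6 + (-3) = 3. arr[3] = 49.
arr has length 6. Negative index -2 maps to positive index 6 + (-2) = 4. arr[4] = 77.
Sum: 49 + 77 = 126.

126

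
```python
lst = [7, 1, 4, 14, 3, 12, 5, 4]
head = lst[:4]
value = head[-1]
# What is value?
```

lst has length 8. The slice lst[:4] selects indices [0, 1, 2, 3] (0->7, 1->1, 2->4, 3->14), giving [7, 1, 4, 14]. So head = [7, 1, 4, 14]. Then head[-1] = 14.

14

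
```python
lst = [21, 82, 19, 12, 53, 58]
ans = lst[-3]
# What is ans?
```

lst has length 6. Negative index -3 maps to positive index 6 + (-3) = 3. lst[3] = 12.

12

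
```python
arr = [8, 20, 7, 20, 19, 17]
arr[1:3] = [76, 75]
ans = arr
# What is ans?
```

arr starts as [8, 20, 7, 20, 19, 17] (length 6). The slice arr[1:3] covers indices [1, 2] with values [20, 7]. Replacing that slice with [76, 75] (same length) produces [8, 76, 75, 20, 19, 17].

[8, 76, 75, 20, 19, 17]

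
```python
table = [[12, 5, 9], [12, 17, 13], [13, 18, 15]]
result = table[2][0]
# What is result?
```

table[2] = [13, 18, 15]. Taking column 0 of that row yields 13.

13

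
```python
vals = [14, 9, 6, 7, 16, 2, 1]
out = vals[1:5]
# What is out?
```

vals has length 7. The slice vals[1:5] selects indices [1, 2, 3, 4] (1->9, 2->6, 3->7, 4->16), giving [9, 6, 7, 16].

[9, 6, 7, 16]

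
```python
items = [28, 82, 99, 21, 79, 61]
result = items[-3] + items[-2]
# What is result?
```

items has length 6. Negative index -3 maps to positive index 6 + (-3) = 3. items[3] = 21.
items has length 6. Negative index -2 maps to positive index 6 + (-2) = 4. items[4] = 79.
Sum: 21 + 79 = 100.

100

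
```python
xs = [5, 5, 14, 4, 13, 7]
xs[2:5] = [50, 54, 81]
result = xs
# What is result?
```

xs starts as [5, 5, 14, 4, 13, 7] (length 6). The slice xs[2:5] covers indices [2, 3, 4] with values [14, 4, 13]. Replacing that slice with [50, 54, 81] (same length) produces [5, 5, 50, 54, 81, 7].

[5, 5, 50, 54, 81, 7]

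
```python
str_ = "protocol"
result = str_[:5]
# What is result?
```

str_ has length 8. The slice str_[:5] selects indices [0, 1, 2, 3, 4] (0->'p', 1->'r', 2->'o', 3->'t', 4->'o'), giving 'proto'.

'proto'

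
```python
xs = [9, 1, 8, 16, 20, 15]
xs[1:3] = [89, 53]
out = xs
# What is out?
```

xs starts as [9, 1, 8, 16, 20, 15] (length 6). The slice xs[1:3] covers indices [1, 2] with values [1, 8]. Replacing that slice with [89, 53] (same length) produces [9, 89, 53, 16, 20, 15].

[9, 89, 53, 16, 20, 15]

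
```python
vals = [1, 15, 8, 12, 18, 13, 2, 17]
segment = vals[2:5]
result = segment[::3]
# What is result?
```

vals has length 8. The slice vals[2:5] selects indices [2, 3, 4] (2->8, 3->12, 4->18), giving [8, 12, 18]. So segment = [8, 12, 18]. segment has length 3. The slice segment[::3] selects indices [0] (0->8), giving [8].

[8]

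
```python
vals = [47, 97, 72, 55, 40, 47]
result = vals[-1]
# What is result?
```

vals has length 6. Negative index -1 maps to positive index 6 + (-1) = 5. vals[5] = 47.

47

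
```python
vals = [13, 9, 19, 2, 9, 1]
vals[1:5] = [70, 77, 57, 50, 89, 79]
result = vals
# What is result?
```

vals starts as [13, 9, 19, 2, 9, 1] (length 6). The slice vals[1:5] covers indices [1, 2, 3, 4] with values [9, 19, 2, 9]. Replacing that slice with [70, 77, 57, 50, 89, 79] (different length) produces [13, 70, 77, 57, 50, 89, 79, 1].

[13, 70, 77, 57, 50, 89, 79, 1]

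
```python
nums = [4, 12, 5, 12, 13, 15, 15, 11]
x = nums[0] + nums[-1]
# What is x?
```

nums has length 8. nums[0] = 4.
nums has length 8. Negative index -1 maps to positive index 8 + (-1) = 7. nums[7] = 11.
Sum: 4 + 11 = 15.

15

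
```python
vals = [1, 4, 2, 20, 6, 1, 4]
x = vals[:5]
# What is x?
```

vals has length 7. The slice vals[:5] selects indices [0, 1, 2, 3, 4] (0->1, 1->4, 2->2, 3->20, 4->6), giving [1, 4, 2, 20, 6].

[1, 4, 2, 20, 6]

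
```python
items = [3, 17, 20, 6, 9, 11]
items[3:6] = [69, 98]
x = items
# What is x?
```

items starts as [3, 17, 20, 6, 9, 11] (length 6). The slice items[3:6] covers indices [3, 4, 5] with values [6, 9, 11]. Replacing that slice with [69, 98] (different length) produces [3, 17, 20, 69, 98].

[3, 17, 20, 69, 98]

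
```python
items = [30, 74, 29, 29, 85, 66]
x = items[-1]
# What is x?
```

items has length 6. Negative index -1 maps to positive index 6 + (-1) = 5. items[5] = 66.

66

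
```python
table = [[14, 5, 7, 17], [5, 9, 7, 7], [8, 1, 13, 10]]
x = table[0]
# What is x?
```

table has 3 rows. Row 0 is [14, 5, 7, 17].

[14, 5, 7, 17]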